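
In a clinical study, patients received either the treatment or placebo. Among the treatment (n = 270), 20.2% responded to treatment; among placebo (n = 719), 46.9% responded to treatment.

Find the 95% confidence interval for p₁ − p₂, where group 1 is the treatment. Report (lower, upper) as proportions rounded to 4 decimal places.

Each SE is √(p̂(1−p̂)/n): √(0.2020·0.7980/270) = 0.02443 and √(0.4690·0.5310/719) = 0.01861.
SE(p̂₁ − p̂₂) = √(SE₁² + SE₂²) = √(0.0005968249 + 0.0003463321) = 0.03071, since the two samples are independent.
At 95% confidence z* = 1.960; margin = 1.960 × 0.03071 = 0.06019.
The difference is 0.2020 − 0.4690 = -0.2670, so the interval is -0.2670 ± 0.06019 = (-0.3272, -0.2068).

(-0.3272, -0.2068)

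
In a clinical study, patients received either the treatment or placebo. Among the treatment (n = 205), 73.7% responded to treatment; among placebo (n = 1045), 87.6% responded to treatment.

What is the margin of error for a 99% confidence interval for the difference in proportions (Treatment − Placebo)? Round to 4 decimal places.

0.0835

Each SE is √(p̂(1−p̂)/n): √(0.7370·0.2630/205) = 0.03075 and √(0.8760·0.1240/1045) = 0.01020.
SE(p̂₁ − p̂₂) = √(SE₁² + SE₂²) = √(0.0009455625 + 0.00010404) = 0.03240, since the two samples are independent.
At 99% confidence z* = 2.576; margin = 2.576 × 0.03240 = 0.08346.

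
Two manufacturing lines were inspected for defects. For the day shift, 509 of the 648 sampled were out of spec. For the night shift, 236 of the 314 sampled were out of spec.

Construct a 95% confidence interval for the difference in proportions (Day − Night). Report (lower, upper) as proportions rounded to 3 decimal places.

(-0.023, 0.091)

First, p̂₁ = 509/648 = 0.7855; p̂₂ = 236/314 = 0.7516.
The two standard errors are √(0.7855×0.2145/648) = 0.01612 and √(0.7516×0.2484/314) = 0.02438.
Because the samples are independent, SE_diff = √(0.01612² + 0.02438²) = 0.02923.
Using z* = 1.960 for 95%, ME = 1.960 × 0.02923 = 0.05729.
p̂₁ − p̂₂ = 0.0339; interval 0.0339 ± 0.05729 gives (-0.023, 0.091).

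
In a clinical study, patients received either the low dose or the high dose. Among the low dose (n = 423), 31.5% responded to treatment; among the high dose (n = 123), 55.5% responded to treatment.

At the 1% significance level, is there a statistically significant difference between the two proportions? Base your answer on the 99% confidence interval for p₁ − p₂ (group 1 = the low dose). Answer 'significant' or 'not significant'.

significant

Each SE is √(p̂(1−p̂)/n): √(0.3150·0.6850/423) = 0.02259 and √(0.5550·0.4450/123) = 0.04481.
SE(p̂₁ − p̂₂) = √(SE₁² + SE₂²) = √(0.0005103081 + 0.0020079361) = 0.05018, since the two samples are independent.
At 99% confidence z* = 2.576; margin = 2.576 × 0.05018 = 0.12926.
The difference is 0.3150 − 0.5550 = -0.2400, so the interval is -0.2400 ± 0.12926 = (-0.36926, -0.11074).
The interval (-0.36926, -0.11074) does not contain 0, so the difference is significant.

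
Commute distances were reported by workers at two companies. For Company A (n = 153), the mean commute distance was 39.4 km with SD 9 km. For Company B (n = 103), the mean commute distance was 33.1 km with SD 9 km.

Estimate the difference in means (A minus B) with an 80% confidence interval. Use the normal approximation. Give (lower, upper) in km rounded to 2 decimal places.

(4.83, 7.77)

Per-group SEs: s₁/√n₁ = 9/√153 = 0.7276, s₂/√n₂ = 9/√103 = 0.8868.
Unpooled SE of the difference: √(0.52940176 + 0.78641424) = 1.1471.
Margin of error = z* · SE = 1.282 × 1.1471 = 1.4706.
x̄₁ − x̄₂ = 39.4 − 33.1 = 6.3000.
CI: 6.3000 ± 1.4706 = (4.83, 7.77).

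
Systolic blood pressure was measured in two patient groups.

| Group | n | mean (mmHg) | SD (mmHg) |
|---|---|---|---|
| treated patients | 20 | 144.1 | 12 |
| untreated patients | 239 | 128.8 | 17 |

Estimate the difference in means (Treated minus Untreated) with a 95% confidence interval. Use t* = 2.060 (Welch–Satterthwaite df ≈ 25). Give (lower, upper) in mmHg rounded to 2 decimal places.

(9.33, 21.27)

SE₁ = s₁/√n₁ = 12/√20 = 2.6833; SE₂ = 17/√239 = 1.0996.
Independent samples, unequal variances: SE_diff = √(SE₁² + SE₂²) = √(7.20009889 + 1.20912016) = 2.8999.
t* = 2.060, so margin of error = 2.060 × 2.8999 = 5.9738.
Difference in means = 144.1 − 128.8 = 15.3000.
15.3000 ± 5.9738 → (9.33, 21.27).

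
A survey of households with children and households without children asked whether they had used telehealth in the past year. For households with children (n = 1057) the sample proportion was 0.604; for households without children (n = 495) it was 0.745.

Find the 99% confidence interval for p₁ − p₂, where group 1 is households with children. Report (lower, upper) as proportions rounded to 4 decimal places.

(-0.2046, -0.0774)

The two standard errors are √(0.6040×0.3960/1057) = 0.01504 and √(0.7450×0.2550/495) = 0.01959.
Because the samples are independent, SE_diff = √(0.01504² + 0.01959²) = 0.02470.
Using z* = 2.576 for 99%, ME = 2.576 × 0.02470 = 0.06363.
p̂₁ − p̂₂ = -0.1410; interval -0.1410 ± 0.06363 gives (-0.2046, -0.0774).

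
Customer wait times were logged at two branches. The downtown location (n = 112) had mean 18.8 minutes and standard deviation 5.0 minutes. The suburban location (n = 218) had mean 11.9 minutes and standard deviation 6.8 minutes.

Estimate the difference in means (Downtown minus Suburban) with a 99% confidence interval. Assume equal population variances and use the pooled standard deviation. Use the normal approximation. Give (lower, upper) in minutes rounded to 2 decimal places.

(5.03, 8.77)

s_p = √[((n₁−1)s₁² + (n₂−1)s₂²)/(n₁+n₂−2)] = √[(111·5.0² + 217·6.8²)/328] = 6.2492.
SE = 6.2492·√(1/112 + 1/218) = 0.7265.
With z* = 2.576, margin = 2.576 × 0.7265 = 1.8715.
x̄₁ − x̄₂ = 18.8 − 11.9 = 6.9000; interval 6.9000 ± 1.8715 = (5.03, 8.77).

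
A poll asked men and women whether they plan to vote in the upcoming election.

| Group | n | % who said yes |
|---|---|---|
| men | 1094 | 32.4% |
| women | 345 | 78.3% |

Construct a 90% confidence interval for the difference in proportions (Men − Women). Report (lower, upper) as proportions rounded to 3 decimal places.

SE₁ = √(p̂₁(1−p̂₁)/n₁) = √(0.3240·0.6760/1094) = 0.01415; SE₂ = √(0.7830·0.2170/345) = 0.02219.
Independent samples: SE of the difference = √(SE₁² + SE₂²) = √(0.0002002225 + 0.0004923961) = 0.02632.
z* for 90% confidence is 1.645, so the margin of error is 1.645 × 0.02632 = 0.04330.
Point estimate p̂₁ − p̂₂ = 0.3240 − 0.7830 = -0.4590.
-0.4590 ± 0.04330 → (-0.502, -0.416).

(-0.502, -0.416)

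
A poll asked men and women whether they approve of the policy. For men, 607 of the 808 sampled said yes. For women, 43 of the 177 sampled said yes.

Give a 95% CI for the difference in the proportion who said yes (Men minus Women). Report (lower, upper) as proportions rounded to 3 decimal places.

p̂₁ = 607/808 = 0.7512 and p̂₂ = 43/177 = 0.2429.
SE₁ = √(p̂₁(1−p̂₁)/n₁) = √(0.7512·0.2488/808) = 0.01521; SE₂ = √(0.2429·0.7571/177) = 0.03223.
Independent samples: SE of the difference = √(SE₁² + SE₂²) = √(0.0002313441 + 0.0010387729) = 0.03564.
z* for 95% confidence is 1.960, so the margin of error is 1.960 × 0.03564 = 0.06985.
Point estimate p̂₁ − p̂₂ = 0.7512 − 0.2429 = 0.5083.
0.5083 ± 0.06985 → (0.438, 0.578).

(0.438, 0.578)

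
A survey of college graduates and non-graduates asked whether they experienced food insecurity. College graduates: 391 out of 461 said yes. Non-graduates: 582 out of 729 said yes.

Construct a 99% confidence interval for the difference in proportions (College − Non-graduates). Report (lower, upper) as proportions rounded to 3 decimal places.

First, p̂₁ = 391/461 = 0.8482; p̂₂ = 582/729 = 0.7984.
The two standard errors are √(0.8482×0.1518/461) = 0.01671 and √(0.7984×0.2016/729) = 0.01486.
Because the samples are independent, SE_diff = √(0.01671² + 0.01486²) = 0.02236.
Using z* = 2.576 for 99%, ME = 2.576 × 0.02236 = 0.05760.
p̂₁ − p̂₂ = 0.0498; interval 0.0498 ± 0.05760 gives (-0.008, 0.107).

(-0.008, 0.107)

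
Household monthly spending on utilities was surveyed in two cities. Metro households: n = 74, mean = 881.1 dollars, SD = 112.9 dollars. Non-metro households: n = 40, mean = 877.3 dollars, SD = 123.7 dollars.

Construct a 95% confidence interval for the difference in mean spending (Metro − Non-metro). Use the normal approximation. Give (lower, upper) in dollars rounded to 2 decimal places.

(-42.37, 49.97)

SE₁ = s₁/√n₁ = 112.9/√74 = 13.1244; SE₂ = 123.7/√40 = 19.5587.
Independent samples, unequal variances: SE_diff = √(SE₁² + SE₂²) = √(172.24987536 + 382.54274569) = 23.5540.
z* = 1.960, so margin of error = 1.960 × 23.5540 = 46.1658.
Difference in means = 881.1 − 877.3 = 3.8000.
3.8000 ± 46.1658 → (-42.37, 49.97).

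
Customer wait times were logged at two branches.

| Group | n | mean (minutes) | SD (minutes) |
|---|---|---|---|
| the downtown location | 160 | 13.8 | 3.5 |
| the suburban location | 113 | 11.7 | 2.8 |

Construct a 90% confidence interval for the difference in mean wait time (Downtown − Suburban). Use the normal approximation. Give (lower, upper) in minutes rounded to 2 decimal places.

SE₁ = s₁/√n₁ = 3.5/√160 = 0.2767; SE₂ = 2.8/√113 = 0.2634.
Independent samples, unequal variances: SE_diff = √(SE₁² + SE₂²) = √(0.07656289 + 0.06937956) = 0.3820.
z* = 1.645, so margin of error = 1.645 × 0.3820 = 0.6284.
Difference in means = 13.8 − 11.7 = 2.1000.
2.1000 ± 0.6284 → (1.47, 2.73).

(1.47, 2.73)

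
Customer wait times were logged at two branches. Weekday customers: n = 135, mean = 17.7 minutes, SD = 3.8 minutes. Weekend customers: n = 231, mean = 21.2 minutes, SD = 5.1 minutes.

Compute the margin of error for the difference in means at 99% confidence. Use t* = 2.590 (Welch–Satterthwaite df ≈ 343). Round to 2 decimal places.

1.21

Per-group SEs: s₁/√n₁ = 3.8/√135 = 0.3271, s₂/√n₂ = 5.1/√231 = 0.3356.
Unpooled SE of the difference: √(0.10699441 + 0.11262736) = 0.4686.
Margin of error = t* · SE = 2.590 × 0.4686 = 1.2137.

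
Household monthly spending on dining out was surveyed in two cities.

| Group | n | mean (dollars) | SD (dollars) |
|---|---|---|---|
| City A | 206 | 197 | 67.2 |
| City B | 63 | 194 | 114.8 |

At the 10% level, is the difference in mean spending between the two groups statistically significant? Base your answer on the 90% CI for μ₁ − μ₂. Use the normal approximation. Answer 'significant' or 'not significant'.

SE₁ = s₁/√n₁ = 67.2/√206 = 4.6820; SE₂ = 114.8/√63 = 14.4634.
Independent samples, unequal variances: SE_diff = √(SE₁² + SE₂²) = √(21.921124 + 209.18993956) = 15.2023.
z* = 1.645, so margin of error = 1.645 × 15.2023 = 25.0078.
Difference in means = 197 − 194 = 3.0000.
3.0000 ± 25.0078 → (-22.0078, 28.0078).
The interval (-22.0078, 28.0078) contains 0, so the difference is not significant.

not significant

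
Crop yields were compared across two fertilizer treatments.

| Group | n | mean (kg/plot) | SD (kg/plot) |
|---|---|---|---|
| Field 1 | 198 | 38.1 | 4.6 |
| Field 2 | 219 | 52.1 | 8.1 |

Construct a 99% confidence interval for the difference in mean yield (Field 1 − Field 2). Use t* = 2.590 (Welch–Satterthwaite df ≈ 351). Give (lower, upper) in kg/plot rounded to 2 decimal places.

(-15.65, -12.35)

Standard errors of each mean: 4.6/√198 = 0.3269 and 8.1/√219 = 0.5473.
SE(x̄₁ − x̄₂) = √(0.3269² + 0.5473²) = 0.6375 for independent samples with unequal variances.
With t* = 2.590, the margin is 2.590 × 0.6375 = 1.6511.
x̄₁ − x̄₂ = 38.1 − 52.1 = -14.0000; the interval is -14.0000 ± 1.6511 = (-15.65, -12.35).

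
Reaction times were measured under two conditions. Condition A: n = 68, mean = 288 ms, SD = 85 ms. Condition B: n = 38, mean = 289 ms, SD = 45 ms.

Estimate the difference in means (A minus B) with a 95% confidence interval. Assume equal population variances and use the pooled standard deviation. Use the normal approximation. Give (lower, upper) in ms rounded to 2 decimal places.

Pooled variance s_p² = [67·85² + 37·45²] / (68+38−2) = 5375.0000, so s_p = 73.3144.
SE_diff = s_p·√(1/n₁ + 1/n₂) = 73.3144·√(1/68 + 1/38) = 14.8490.
z* = 1.960; margin = 1.960 × 14.8490 = 29.1040.
Difference = 288 − 289 = -1.0000.
-1.0000 ± 29.1040 → (-30.10, 28.10).

(-30.10, 28.10)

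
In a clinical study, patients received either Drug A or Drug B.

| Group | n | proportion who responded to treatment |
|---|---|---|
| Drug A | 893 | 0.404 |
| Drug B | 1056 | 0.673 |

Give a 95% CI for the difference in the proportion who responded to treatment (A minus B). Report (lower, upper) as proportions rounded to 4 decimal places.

The two standard errors are √(0.4040×0.5960/893) = 0.01642 and √(0.6730×0.3270/1056) = 0.01444.
Because the samples are independent, SE_diff = √(0.01642² + 0.01444²) = 0.02187.
Using z* = 1.960 for 95%, ME = 1.960 × 0.02187 = 0.04287.
p̂₁ − p̂₂ = -0.2690; interval -0.2690 ± 0.04287 gives (-0.3119, -0.2261).

(-0.3119, -0.2261)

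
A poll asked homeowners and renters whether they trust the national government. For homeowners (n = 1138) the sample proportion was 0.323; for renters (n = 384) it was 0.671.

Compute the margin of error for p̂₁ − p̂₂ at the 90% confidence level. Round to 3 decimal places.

0.046

The two standard errors are √(0.3230×0.6770/1138) = 0.01386 and √(0.6710×0.3290/384) = 0.02398.
Because the samples are independent, SE_diff = √(0.01386² + 0.02398²) = 0.02770.
Using z* = 1.645 for 90%, ME = 1.645 × 0.02770 = 0.04557.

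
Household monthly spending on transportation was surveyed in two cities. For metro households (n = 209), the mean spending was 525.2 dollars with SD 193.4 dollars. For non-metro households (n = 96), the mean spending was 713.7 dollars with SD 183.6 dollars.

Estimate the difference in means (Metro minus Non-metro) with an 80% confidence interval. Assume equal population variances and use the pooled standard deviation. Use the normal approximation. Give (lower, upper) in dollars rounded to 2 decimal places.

(-218.59, -158.41)

s_p = √[((n₁−1)s₁² + (n₂−1)s₂²)/(n₁+n₂−2)] = √[(208·193.4² + 95·183.6²)/303] = 190.3817.
SE = 190.3817·√(1/209 + 1/96) = 23.4729.
With z* = 1.282, margin = 1.282 × 23.4729 = 30.0923.
x̄₁ − x̄₂ = 525.2 − 713.7 = -188.5000; interval -188.5000 ± 30.0923 = (-218.59, -158.41).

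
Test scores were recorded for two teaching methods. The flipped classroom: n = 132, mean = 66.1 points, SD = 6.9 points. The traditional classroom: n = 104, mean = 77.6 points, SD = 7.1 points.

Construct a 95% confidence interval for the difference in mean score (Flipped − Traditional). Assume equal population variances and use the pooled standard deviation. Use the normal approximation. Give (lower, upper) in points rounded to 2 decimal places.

(-13.30, -9.70)

s_p = √[((n₁−1)s₁² + (n₂−1)s₂²)/(n₁+n₂−2)] = √[(131·6.9² + 103·7.1²)/234] = 6.9887.
SE = 6.9887·√(1/132 + 1/104) = 0.9163.
With z* = 1.960, margin = 1.960 × 0.9163 = 1.7959.
x̄₁ − x̄₂ = 66.1 − 77.6 = -11.5000; interval -11.5000 ± 1.7959 = (-13.30, -9.70).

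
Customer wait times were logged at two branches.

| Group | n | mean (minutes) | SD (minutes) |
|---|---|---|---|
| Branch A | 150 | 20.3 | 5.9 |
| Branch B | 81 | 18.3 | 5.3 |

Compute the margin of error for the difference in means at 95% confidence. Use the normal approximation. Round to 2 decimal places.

1.49

Per-group SEs: s₁/√n₁ = 5.9/√150 = 0.4817, s₂/√n₂ = 5.3/√81 = 0.5889.
Unpooled SE of the difference: √(0.23203489 + 0.34680321) = 0.7608.
Margin of error = z* · SE = 1.960 × 0.7608 = 1.4912.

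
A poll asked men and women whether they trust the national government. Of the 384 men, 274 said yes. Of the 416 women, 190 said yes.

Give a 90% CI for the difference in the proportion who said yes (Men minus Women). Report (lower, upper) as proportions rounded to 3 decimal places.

Sample proportions: 274/384 = 0.7135, 190/416 = 0.4567.
Each SE is √(p̂(1−p̂)/n): √(0.7135·0.2865/384) = 0.02307 and √(0.4567·0.5433/416) = 0.02442.
SE(p̂₁ − p̂₂) = √(SE₁² + SE₂²) = √(0.0005322249 + 0.0005963364) = 0.03359, since the two samples are independent.
At 90% confidence z* = 1.645; margin = 1.645 × 0.03359 = 0.05526.
The difference is 0.7135 − 0.4567 = 0.2568, so the interval is 0.2568 ± 0.05526 = (0.202, 0.312).

(0.202, 0.312)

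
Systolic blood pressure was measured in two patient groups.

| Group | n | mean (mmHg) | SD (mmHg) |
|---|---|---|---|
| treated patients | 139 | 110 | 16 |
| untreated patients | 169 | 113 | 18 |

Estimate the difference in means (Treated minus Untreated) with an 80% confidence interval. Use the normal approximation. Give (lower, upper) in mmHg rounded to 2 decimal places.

(-5.49, -0.51)

Per-group SEs: s₁/√n₁ = 16/√139 = 1.3571, s₂/√n₂ = 18/√169 = 1.3846.
Unpooled SE of the difference: √(1.84172041 + 1.91711716) = 1.9388.
Margin of error = z* · SE = 1.282 × 1.9388 = 2.4855.
x̄₁ − x̄₂ = 110 − 113 = -3.0000.
CI: -3.0000 ± 2.4855 = (-5.49, -0.51).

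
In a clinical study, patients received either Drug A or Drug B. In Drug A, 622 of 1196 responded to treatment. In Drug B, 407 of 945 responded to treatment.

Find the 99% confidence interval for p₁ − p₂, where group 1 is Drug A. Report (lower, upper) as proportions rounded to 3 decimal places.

Sample proportions: 622/1196 = 0.5201, 407/945 = 0.4307.
Each SE is √(p̂(1−p̂)/n): √(0.5201·0.4799/1196) = 0.01445 and √(0.4307·0.5693/945) = 0.01611.
SE(p̂₁ − p̂₂) = √(SE₁² + SE₂²) = √(0.0002088025 + 0.0002595321) = 0.02164, since the two samples are independent.
At 99% confidence z* = 2.576; margin = 2.576 × 0.02164 = 0.05574.
The difference is 0.5201 − 0.4307 = 0.0894, so the interval is 0.0894 ± 0.05574 = (0.034, 0.145).

(0.034, 0.145)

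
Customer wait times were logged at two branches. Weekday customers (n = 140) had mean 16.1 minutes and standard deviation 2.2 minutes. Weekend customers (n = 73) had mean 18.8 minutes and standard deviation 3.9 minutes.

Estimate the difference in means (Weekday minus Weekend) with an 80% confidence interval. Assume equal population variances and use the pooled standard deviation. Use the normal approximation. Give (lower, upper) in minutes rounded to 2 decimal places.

(-3.24, -2.16)

Pooled variance s_p² = [139·2.2² + 72·3.9²] / (140+73−2) = 8.3786, so s_p = 2.8946.
SE_diff = s_p·√(1/n₁ + 1/n₂) = 2.8946·√(1/140 + 1/73) = 0.4179.
z* = 1.282; margin = 1.282 × 0.4179 = 0.5357.
Difference = 16.1 − 18.8 = -2.7000.
-2.7000 ± 0.5357 → (-3.24, -2.16).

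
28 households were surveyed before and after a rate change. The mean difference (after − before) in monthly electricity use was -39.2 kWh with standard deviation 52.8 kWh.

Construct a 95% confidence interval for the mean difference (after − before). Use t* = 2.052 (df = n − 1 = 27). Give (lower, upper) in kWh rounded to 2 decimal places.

Paired design: SE = s_d/√n = 52.8/√28 = 9.9783.
t* = 2.052; margin of error = 2.052 × 9.9783 = 20.4755.
-39.2 ± 20.4755 → (-59.68, -18.72).

(-59.68, -18.72)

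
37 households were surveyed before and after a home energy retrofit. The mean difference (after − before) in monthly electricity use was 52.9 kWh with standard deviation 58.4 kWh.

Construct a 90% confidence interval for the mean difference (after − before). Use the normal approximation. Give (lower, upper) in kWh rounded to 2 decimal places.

Paired design: SE = s_d/√n = 58.4/√37 = 9.6009.
z* = 1.645; margin of error = 1.645 × 9.6009 = 15.7935.
52.9 ± 15.7935 → (37.11, 68.69).

(37.11, 68.69)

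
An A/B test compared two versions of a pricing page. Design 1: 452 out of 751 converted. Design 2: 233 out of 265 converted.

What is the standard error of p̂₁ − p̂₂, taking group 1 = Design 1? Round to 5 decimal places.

0.02683

p̂₁ = 452/751 = 0.6019 and p̂₂ = 233/265 = 0.8792.
SE₁ = √(p̂₁(1−p̂₁)/n₁) = √(0.6019·0.3981/751) = 0.01786; SE₂ = √(0.8792·0.1208/265) = 0.02002.
Independent samples: SE of the difference = √(SE₁² + SE₂²) = √(0.0003189796 + 0.0004008004) = 0.02683.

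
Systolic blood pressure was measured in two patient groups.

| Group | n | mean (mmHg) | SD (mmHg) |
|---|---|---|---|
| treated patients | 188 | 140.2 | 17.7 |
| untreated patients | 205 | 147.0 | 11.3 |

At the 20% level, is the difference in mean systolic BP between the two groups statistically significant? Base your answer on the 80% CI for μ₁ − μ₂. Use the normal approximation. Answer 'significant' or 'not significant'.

SE₁ = s₁/√n₁ = 17.7/√188 = 1.2909; SE₂ = 11.3/√205 = 0.7892.
Independent samples, unequal variances: SE_diff = √(SE₁² + SE₂²) = √(1.66642281 + 0.62283664) = 1.5130.
z* = 1.282, so margin of error = 1.282 × 1.5130 = 1.9397.
Difference in means = 140.2 − 147.0 = -6.8000.
-6.8000 ± 1.9397 → (-8.7397, -4.8603).
The interval (-8.7397, -4.8603) does not contain 0, so the difference is significant.

significant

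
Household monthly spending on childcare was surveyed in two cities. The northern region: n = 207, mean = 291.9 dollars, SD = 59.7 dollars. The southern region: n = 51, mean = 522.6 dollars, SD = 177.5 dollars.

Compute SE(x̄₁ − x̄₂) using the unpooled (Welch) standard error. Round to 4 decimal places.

Standard errors of each mean: 59.7/√207 = 4.1494 and 177.5/√51 = 24.8550.
SE(x̄₁ − x̄₂) = √(4.1494² + 24.8550²) = 25.1990 for independent samples with unequal variances.

25.1990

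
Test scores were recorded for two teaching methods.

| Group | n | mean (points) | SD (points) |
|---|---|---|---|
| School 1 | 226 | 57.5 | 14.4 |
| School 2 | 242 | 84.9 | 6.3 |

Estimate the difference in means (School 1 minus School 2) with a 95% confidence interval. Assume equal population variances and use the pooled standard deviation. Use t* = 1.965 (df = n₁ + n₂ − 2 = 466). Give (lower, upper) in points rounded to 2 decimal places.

Pooled variance s_p² = [225·14.4² + 241·6.3²] / (226+242−2) = 120.6465, so s_p = 10.9839.
SE_diff = s_p·√(1/n₁ + 1/n₂) = 10.9839·√(1/226 + 1/242) = 1.0161.
t* = 1.965; margin = 1.965 × 1.0161 = 1.9966.
Difference = 57.5 − 84.9 = -27.4000.
-27.4000 ± 1.9966 → (-29.40, -25.40).

(-29.40, -25.40)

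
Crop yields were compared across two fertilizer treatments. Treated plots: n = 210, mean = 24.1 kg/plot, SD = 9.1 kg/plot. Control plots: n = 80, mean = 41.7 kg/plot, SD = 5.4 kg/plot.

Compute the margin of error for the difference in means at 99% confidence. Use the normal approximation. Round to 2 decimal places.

Per-group SEs: s₁/√n₁ = 9.1/√210 = 0.6280, s₂/√n₂ = 5.4/√80 = 0.6037.
Unpooled SE of the difference: √(0.394384 + 0.36445369) = 0.8711.
Margin of error = z* · SE = 2.576 × 0.8711 = 2.2440.

2.24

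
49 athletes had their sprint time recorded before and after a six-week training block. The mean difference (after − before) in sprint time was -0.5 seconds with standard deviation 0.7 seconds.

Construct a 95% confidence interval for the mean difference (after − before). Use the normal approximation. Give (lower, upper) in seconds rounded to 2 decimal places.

This is a matched-pairs design, so SE = s_d/√n = 0.7/√49 = 0.1000.
Margin = 1.960 × 0.1000 = 0.1960; the interval is -0.5 ± 0.1960 = (-0.70, -0.30).

(-0.70, -0.30)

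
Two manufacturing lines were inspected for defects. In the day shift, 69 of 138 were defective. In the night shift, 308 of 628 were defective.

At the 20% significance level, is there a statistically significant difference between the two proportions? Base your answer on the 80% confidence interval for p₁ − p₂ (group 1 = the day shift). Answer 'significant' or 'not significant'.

p̂₁ = 69/138 = 0.5000 and p̂₂ = 308/628 = 0.4904.
SE₁ = √(p̂₁(1−p̂₁)/n₁) = √(0.5000·0.5000/138) = 0.04256; SE₂ = √(0.4904·0.5096/628) = 0.01995.
Independent samples: SE of the difference = √(SE₁² + SE₂²) = √(0.0018113536 + 0.0003980025) = 0.04700.
z* for 80% confidence is 1.282, so the margin of error is 1.282 × 0.04700 = 0.06025.
Point estimate p̂₁ − p̂₂ = 0.5000 − 0.4904 = 0.0096.
0.0096 ± 0.06025 → (-0.05065, 0.06985).
The interval (-0.05065, 0.06985) contains 0, so the difference is not significant.

not significant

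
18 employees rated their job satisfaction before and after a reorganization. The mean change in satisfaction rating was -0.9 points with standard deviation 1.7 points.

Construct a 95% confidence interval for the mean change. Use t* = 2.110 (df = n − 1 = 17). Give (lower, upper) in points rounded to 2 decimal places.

This is a matched-pairs design, so SE = s_d/√n = 1.7/√18 = 0.4007.
Margin = 2.110 × 0.4007 = 0.8455; the interval is -0.9 ± 0.8455 = (-1.75, -0.05).

(-1.75, -0.05)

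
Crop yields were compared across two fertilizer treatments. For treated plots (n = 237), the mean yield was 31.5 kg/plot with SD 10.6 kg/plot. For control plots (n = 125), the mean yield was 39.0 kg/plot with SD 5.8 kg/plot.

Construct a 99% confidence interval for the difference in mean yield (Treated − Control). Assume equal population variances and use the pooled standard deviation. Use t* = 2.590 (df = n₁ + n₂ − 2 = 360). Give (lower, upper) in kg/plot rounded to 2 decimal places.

(-10.14, -4.86)

Pooled variance s_p² = [236·10.6² + 124·5.8²] / (237+125−2) = 85.2453, so s_p = 9.2328.
SE_diff = s_p·√(1/n₁ + 1/n₂) = 9.2328·√(1/237 + 1/125) = 1.0206.
t* = 2.590; margin = 2.590 × 1.0206 = 2.6434.
Difference = 31.5 − 39.0 = -7.5000.
-7.5000 ± 2.6434 → (-10.14, -4.86).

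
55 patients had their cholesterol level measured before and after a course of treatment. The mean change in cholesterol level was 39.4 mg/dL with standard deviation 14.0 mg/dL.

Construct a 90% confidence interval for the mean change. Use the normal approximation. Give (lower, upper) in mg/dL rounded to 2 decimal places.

(36.29, 42.51)

This is a matched-pairs design, so SE = s_d/√n = 14.0/√55 = 1.8878.
Margin = 1.645 × 1.8878 = 3.1054; the interval is 39.4 ± 3.1054 = (36.29, 42.51).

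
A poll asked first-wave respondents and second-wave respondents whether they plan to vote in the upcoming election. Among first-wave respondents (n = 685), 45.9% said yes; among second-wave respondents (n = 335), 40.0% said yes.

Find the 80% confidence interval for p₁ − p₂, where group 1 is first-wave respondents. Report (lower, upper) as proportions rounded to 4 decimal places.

(0.0169, 0.1011)

SE₁ = √(p̂₁(1−p̂₁)/n₁) = √(0.4590·0.5410/685) = 0.01904; SE₂ = √(0.4000·0.6000/335) = 0.02677.
Independent samples: SE of the difference = √(SE₁² + SE₂²) = √(0.0003625216 + 0.0007166329) = 0.03285.
z* for 80% confidence is 1.282, so the margin of error is 1.282 × 0.03285 = 0.04211.
Point estimate p̂₁ − p̂₂ = 0.4590 − 0.4000 = 0.0590.
0.0590 ± 0.04211 → (0.0169, 0.1011).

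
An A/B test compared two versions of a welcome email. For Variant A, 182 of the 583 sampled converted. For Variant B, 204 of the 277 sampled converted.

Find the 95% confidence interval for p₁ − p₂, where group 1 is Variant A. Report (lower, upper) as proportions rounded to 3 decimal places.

First, p̂₁ = 182/583 = 0.3122; p̂₂ = 204/277 = 0.7365.
The two standard errors are √(0.3122×0.6878/583) = 0.01919 and √(0.7365×0.2635/277) = 0.02647.
Because the samples are independent, SE_diff = √(0.01919² + 0.02647²) = 0.03269.
Using z* = 1.960 for 95%, ME = 1.960 × 0.03269 = 0.06407.
p̂₁ − p̂₂ = -0.4243; interval -0.4243 ± 0.06407 gives (-0.488, -0.360).

(-0.488, -0.360)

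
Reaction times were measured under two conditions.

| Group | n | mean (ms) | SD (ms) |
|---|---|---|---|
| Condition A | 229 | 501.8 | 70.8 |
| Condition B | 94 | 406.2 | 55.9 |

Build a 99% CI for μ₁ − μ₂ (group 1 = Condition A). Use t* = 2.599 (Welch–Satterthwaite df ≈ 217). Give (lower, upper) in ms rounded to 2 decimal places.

(76.30, 114.90)

Per-group SEs: s₁/√n₁ = 70.8/√229 = 4.6786, s₂/√n₂ = 55.9/√94 = 5.7656.
Unpooled SE of the difference: √(21.88929796 + 33.24214336) = 7.4251.
Margin of error = t* · SE = 2.599 × 7.4251 = 19.2978.
x̄₁ − x̄₂ = 501.8 − 406.2 = 95.6000.
CI: 95.6000 ± 19.2978 = (76.30, 114.90).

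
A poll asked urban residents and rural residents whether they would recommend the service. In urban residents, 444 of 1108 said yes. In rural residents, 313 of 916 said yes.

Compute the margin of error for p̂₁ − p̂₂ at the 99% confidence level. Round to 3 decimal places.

Sample proportions: 444/1108 = 0.4007, 313/916 = 0.3417.
Each SE is √(p̂(1−p̂)/n): √(0.4007·0.5993/1108) = 0.01472 and √(0.3417·0.6583/916) = 0.01567.
SE(p̂₁ − p̂₂) = √(SE₁² + SE₂²) = √(0.0002166784 + 0.0002455489) = 0.02150, since the two samples are independent.
At 99% confidence z* = 2.576; margin = 2.576 × 0.02150 = 0.05538.

0.055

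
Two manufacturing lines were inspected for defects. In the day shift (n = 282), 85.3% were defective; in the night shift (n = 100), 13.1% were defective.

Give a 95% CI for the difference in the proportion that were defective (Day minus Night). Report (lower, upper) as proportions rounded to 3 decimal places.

(0.644, 0.800)

The two standard errors are √(0.8530×0.1470/282) = 0.02109 and √(0.1310×0.8690/100) = 0.03374.
Because the samples are independent, SE_diff = √(0.02109² + 0.03374²) = 0.03979.
Using z* = 1.960 for 95%, ME = 1.960 × 0.03979 = 0.07799.
p̂₁ − p̂₂ = 0.7220; interval 0.7220 ± 0.07799 gives (0.644, 0.800).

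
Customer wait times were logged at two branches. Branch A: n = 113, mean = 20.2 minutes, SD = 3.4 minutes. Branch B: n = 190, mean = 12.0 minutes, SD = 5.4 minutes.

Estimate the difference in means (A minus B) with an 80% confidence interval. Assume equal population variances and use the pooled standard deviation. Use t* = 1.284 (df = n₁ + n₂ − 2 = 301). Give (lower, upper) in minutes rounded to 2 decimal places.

s_p = √[((n₁−1)s₁² + (n₂−1)s₂²)/(n₁+n₂−2)] = √[(112·3.4² + 189·5.4²)/301] = 4.7551.
SE = 4.7551·√(1/113 + 1/190) = 0.5649.
With t* = 1.284, margin = 1.284 × 0.5649 = 0.7253.
x̄₁ − x̄₂ = 20.2 − 12.0 = 8.2000; interval 8.2000 ± 0.7253 = (7.47, 8.93).

(7.47, 8.93)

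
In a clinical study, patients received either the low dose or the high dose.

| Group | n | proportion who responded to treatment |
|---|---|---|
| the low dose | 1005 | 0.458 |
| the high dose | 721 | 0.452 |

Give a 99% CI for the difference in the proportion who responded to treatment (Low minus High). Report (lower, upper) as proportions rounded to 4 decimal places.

Each SE is √(p̂(1−p̂)/n): √(0.4580·0.5420/1005) = 0.01572 and √(0.4520·0.5480/721) = 0.01853.
SE(p̂₁ − p̂₂) = √(SE₁² + SE₂²) = √(0.0002471184 + 0.0003433609) = 0.02430, since the two samples are independent.
At 99% confidence z* = 2.576; margin = 2.576 × 0.02430 = 0.06260.
The difference is 0.4580 − 0.4520 = 0.0060, so the interval is 0.0060 ± 0.06260 = (-0.0566, 0.0686).

(-0.0566, 0.0686)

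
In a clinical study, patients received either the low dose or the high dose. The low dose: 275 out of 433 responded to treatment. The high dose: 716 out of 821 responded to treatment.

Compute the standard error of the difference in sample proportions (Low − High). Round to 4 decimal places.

First, p̂₁ = 275/433 = 0.6351; p̂₂ = 716/821 = 0.8721.
The two standard errors are √(0.6351×0.3649/433) = 0.02313 and √(0.8721×0.1279/821) = 0.01166.
Because the samples are independent, SE_diff = √(0.02313² + 0.01166²) = 0.02590.

0.0259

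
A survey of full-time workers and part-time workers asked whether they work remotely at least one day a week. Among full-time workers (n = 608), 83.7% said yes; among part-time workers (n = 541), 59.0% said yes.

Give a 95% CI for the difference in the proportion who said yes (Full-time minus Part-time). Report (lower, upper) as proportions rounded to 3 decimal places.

(0.196, 0.298)

Each SE is √(p̂(1−p̂)/n): √(0.8370·0.1630/608) = 0.01498 and √(0.5900·0.4100/541) = 0.02115.
SE(p̂₁ − p̂₂) = √(SE₁² + SE₂²) = √(0.0002244004 + 0.0004473225) = 0.02592, since the two samples are independent.
At 95% confidence z* = 1.960; margin = 1.960 × 0.02592 = 0.05080.
The difference is 0.8370 − 0.5900 = 0.2470, so the interval is 0.2470 ± 0.05080 = (0.196, 0.298).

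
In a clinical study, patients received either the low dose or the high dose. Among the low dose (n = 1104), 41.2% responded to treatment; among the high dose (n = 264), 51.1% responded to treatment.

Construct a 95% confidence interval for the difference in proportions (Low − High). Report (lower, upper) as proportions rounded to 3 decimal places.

Each SE is √(p̂(1−p̂)/n): √(0.4120·0.5880/1104) = 0.01481 and √(0.5110·0.4890/264) = 0.03077.
SE(p̂₁ − p̂₂) = √(SE₁² + SE₂²) = √(0.0002193361 + 0.0009467929) = 0.03415, since the two samples are independent.
At 95% confidence z* = 1.960; margin = 1.960 × 0.03415 = 0.06693.
The difference is 0.4120 − 0.5110 = -0.0990, so the interval is -0.0990 ± 0.06693 = (-0.166, -0.032).

(-0.166, -0.032)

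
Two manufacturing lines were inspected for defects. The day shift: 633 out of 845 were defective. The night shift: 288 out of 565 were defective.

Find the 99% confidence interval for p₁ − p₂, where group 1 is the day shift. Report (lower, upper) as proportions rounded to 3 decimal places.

(0.173, 0.306)

First, p̂₁ = 633/845 = 0.7491; p̂₂ = 288/565 = 0.5097.
The two standard errors are √(0.7491×0.2509/845) = 0.01491 and √(0.5097×0.4903/565) = 0.02103.
Because the samples are independent, SE_diff = √(0.01491² + 0.02103²) = 0.02578.
Using z* = 2.576 for 99%, ME = 2.576 × 0.02578 = 0.06641.
p̂₁ − p̂₂ = 0.2394; interval 0.2394 ± 0.06641 gives (0.173, 0.306).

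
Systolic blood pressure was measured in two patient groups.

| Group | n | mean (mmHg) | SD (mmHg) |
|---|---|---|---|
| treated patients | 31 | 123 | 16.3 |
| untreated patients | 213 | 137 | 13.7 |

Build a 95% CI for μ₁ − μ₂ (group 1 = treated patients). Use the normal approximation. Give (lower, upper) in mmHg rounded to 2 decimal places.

(-20.03, -7.97)

Per-group SEs: s₁/√n₁ = 16.3/√31 = 2.9276, s₂/√n₂ = 13.7/√213 = 0.9387.
Unpooled SE of the difference: √(8.57084176 + 0.88115769) = 3.0744.
Margin of error = z* · SE = 1.960 × 3.0744 = 6.0258.
x̄₁ − x̄₂ = 123 − 137 = -14.0000.
CI: -14.0000 ± 6.0258 = (-20.03, -7.97).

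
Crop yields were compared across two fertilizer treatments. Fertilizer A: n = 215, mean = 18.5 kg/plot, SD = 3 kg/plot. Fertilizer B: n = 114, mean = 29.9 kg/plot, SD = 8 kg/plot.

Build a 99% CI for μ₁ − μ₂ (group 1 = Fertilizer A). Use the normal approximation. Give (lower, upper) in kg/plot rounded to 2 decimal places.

(-13.40, -9.40)

Standard errors of each mean: 3/√215 = 0.2046 and 8/√114 = 0.7493.
SE(x̄₁ − x̄₂) = √(0.2046² + 0.7493²) = 0.7767 for independent samples with unequal variances.
With z* = 2.576, the margin is 2.576 × 0.7767 = 2.0008.
x̄₁ − x̄₂ = 18.5 − 29.9 = -11.4000; the interval is -11.4000 ± 2.0008 = (-13.40, -9.40).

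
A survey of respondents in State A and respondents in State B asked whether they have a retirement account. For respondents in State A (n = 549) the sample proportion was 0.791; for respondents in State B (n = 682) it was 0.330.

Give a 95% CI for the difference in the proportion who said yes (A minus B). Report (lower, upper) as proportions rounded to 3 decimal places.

The two standard errors are √(0.7910×0.2090/549) = 0.01735 and √(0.3300×0.6700/682) = 0.01801.
Because the samples are independent, SE_diff = √(0.01735² + 0.01801²) = 0.02501.
Using z* = 1.960 for 95%, ME = 1.960 × 0.02501 = 0.04902.
p̂₁ − p̂₂ = 0.4610; interval 0.4610 ± 0.04902 gives (0.412, 0.510).

(0.412, 0.510)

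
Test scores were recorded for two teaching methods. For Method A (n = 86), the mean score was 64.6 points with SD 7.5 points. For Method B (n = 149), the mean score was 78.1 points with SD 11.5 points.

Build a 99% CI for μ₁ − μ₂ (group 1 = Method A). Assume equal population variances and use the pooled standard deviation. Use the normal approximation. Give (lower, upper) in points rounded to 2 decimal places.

Pooled variance s_p² = [85·7.5² + 148·11.5²] / (86+149−2) = 104.5247, so s_p = 10.2237.
SE_diff = s_p·√(1/n₁ + 1/n₂) = 10.2237·√(1/86 + 1/149) = 1.3845.
z* = 2.576; margin = 2.576 × 1.3845 = 3.5665.
Difference = 64.6 − 78.1 = -13.5000.
-13.5000 ± 3.5665 → (-17.07, -9.93).

(-17.07, -9.93)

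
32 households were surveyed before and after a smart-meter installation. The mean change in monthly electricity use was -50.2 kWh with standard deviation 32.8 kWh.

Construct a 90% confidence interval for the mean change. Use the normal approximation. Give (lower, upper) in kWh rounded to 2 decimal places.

(-59.74, -40.66)

Paired design: SE = s_d/√n = 32.8/√32 = 5.7983.
z* = 1.645; margin of error = 1.645 × 5.7983 = 9.5382.
-50.2 ± 9.5382 → (-59.74, -40.66).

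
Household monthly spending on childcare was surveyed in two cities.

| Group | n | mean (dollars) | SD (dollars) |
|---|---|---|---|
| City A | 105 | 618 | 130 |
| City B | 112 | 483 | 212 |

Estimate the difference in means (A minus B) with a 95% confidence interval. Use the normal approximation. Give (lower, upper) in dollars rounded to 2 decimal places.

Per-group SEs: s₁/√n₁ = 130/√105 = 12.6867, s₂/√n₂ = 212/√112 = 20.0321.
Unpooled SE of the difference: √(160.95235689 + 401.28503041) = 23.7115.
Margin of error = z* · SE = 1.960 × 23.7115 = 46.4745.
x̄₁ − x̄₂ = 618 − 483 = 135.0000.
CI: 135.0000 ± 46.4745 = (88.53, 181.47).

(88.53, 181.47)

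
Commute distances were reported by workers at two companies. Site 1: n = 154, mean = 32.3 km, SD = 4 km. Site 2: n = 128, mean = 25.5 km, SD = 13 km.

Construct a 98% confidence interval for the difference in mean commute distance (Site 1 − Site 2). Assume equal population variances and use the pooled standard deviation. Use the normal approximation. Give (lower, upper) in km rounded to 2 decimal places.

s_p = √[((n₁−1)s₁² + (n₂−1)s₂²)/(n₁+n₂−2)] = √[(153·4² + 127·13²)/280] = 9.2410.
SE = 9.2410·√(1/154 + 1/128) = 1.1053.
With z* = 2.326, margin = 2.326 × 1.1053 = 2.5709.
x̄₁ − x̄₂ = 32.3 − 25.5 = 6.8000; interval 6.8000 ± 2.5709 = (4.23, 9.37).

(4.23, 9.37)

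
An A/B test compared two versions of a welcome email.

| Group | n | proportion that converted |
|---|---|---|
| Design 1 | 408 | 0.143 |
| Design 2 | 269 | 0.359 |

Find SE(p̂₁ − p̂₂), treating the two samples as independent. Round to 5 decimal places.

0.03400

SE₁ = √(p̂₁(1−p̂₁)/n₁) = √(0.1430·0.8570/408) = 0.01733; SE₂ = √(0.3590·0.6410/269) = 0.02925.
Independent samples: SE of the difference = √(SE₁² + SE₂²) = √(0.0003003289 + 0.0008555625) = 0.03400.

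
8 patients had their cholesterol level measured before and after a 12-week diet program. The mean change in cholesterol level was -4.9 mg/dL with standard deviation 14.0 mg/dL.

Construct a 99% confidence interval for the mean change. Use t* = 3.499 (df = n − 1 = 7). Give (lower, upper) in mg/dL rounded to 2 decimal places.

This is a matched-pairs design, so SE = s_d/√n = 14.0/√8 = 4.9497.
Margin = 3.499 × 4.9497 = 17.3190; the interval is -4.9 ± 17.3190 = (-22.22, 12.42).

(-22.22, 12.42)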